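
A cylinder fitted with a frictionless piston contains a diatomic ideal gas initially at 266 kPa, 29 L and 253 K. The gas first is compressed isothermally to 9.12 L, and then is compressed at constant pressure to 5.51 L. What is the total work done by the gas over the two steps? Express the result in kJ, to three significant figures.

W_total ≈ -12.0 kJ

Step 1 (isothermal): W = P₁V₁ ln(V₂/V₁) = (7714) ln(9.12/29) = -8924 J.
After step 1: P = 845.8 kPa, V = 9.12 L, T = 253 K.
Step 2 (isobaric): W = PΔV = (845.8 kPa)(5.51 − 9.12 L) = -3053 J.
W_total = -8924 − 3053 = -11977 J.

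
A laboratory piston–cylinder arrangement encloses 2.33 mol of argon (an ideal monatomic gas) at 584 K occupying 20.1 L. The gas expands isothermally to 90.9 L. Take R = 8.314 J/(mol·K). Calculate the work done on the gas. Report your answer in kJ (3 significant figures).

Isothermal: W = nRT ln(V₂/V₁).
W = (2.33)(8.314)(584) × ln(90.9/20.1)
  = 11313 × 1.509
W_by_gas = 17072 J; work on gas = −W_by = -17072 J.

W ≈ -17.1 kJ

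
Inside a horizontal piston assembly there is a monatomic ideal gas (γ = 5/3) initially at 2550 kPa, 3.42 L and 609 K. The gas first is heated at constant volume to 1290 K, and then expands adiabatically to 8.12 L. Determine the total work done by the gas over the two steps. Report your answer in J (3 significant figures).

W_total ≈ 12100 J

Step 1 (isochoric): W = 0 (constant volume).
After step 1: P = 5401 kPa (V unchanged).
Step 2 (adiabatic): W = (P₁V₁ − P₂V₂)/(γ−1) = (18473 − 10380)/0.667 = 12140 J.
W_total = 0 + 12140 = 12140 J.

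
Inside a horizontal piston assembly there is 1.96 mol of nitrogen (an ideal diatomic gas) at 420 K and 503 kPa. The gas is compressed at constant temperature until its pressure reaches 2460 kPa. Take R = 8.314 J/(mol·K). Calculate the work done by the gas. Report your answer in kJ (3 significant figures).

Isothermal process: W = nRT ln(V₂/V₁) = nRT ln(P₁/P₂).
W = (1.96)(8.314)(420) × ln(503/2460)
  = 6844 × ln(0.2045) = 6844 × -1.587
W_by_gas = -10864 J.

W ≈ -10.9 kJ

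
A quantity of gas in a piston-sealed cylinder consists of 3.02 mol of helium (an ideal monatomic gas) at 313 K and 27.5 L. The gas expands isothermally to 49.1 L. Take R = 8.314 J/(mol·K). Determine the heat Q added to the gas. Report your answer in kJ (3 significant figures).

Isothermal ⇒ ΔU = 0, so Q = W = nRT ln(V₂/V₁).
Q = (3.02)(8.314)(313) ln(49.1/27.5) = 7859 × 0.5797 = 4556 J.

Q ≈ 4.56 kJ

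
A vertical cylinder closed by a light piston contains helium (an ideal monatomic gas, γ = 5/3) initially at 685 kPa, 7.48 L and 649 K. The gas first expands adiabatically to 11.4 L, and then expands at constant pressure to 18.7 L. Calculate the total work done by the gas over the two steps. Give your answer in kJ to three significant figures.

Step 1 (adiabatic): W = (P₁V₁ − P₂V₂)/(γ−1) = (5124 − 3869)/0.667 = 1882 J.
After step 1: P = 339.4 kPa, V = 11.4 L, T = 490.1 K.
Step 2 (isobaric): W = PΔV = (339.4 kPa)(18.7 − 11.4 L) = 2477 J.
W_total = 1882 + 2477 = 4360 J.

W_total ≈ 4.36 kJ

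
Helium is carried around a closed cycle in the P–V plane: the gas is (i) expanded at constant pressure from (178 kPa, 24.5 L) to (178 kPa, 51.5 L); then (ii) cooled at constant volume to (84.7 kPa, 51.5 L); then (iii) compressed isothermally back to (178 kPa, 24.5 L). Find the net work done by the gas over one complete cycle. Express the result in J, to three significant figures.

W_net ≈ 1570 J

Leg (i): W = PΔV = (178)(51.5 − 24.5) = 4806 J.
Leg (ii): W = 0.
Leg (iii): W = PᵢVᵢ ln(V_f/Vᵢ) = (4362) ln(24.5/51.5) = -3241 J.
W_net = 4806 − 3241 = 1565 J.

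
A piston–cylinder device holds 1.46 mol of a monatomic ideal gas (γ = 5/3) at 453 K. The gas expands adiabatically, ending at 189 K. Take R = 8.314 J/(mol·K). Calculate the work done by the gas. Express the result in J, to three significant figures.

Adiabatic ⇒ Q = 0, so W_by = −ΔU = nCᵥ(T₁ − T₂).
Cᵥ = 3R/2 = 12.47 J/(mol·K).
W = (1.46)(12.47)(453 − 189) = 4807 J.

W ≈ 4810 J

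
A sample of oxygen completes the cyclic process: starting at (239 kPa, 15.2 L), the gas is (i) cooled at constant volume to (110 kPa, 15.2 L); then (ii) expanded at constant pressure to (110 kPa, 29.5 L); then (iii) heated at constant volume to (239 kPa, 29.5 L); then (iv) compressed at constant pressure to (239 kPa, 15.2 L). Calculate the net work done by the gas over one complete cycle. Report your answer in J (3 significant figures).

W_net ≈ -1840 J

Constant-volume legs do no work.
W(ii) = (110)(29.5 − 15.2) = 1573 J; W(iv) = (239)(15.2 − 29.5) = -3418 J.
W_net = 1573 − 3418 = -1845 J (the counter-clockwise enclosed area).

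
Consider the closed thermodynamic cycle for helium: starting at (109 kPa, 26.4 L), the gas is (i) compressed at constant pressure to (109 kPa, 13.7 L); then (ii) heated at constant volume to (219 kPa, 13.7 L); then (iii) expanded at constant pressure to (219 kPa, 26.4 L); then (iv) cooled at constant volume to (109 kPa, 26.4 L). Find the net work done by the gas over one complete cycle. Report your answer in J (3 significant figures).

Constant-volume legs do no work.
W(i) = (109)(13.7 − 26.4) = -1384 J; W(iii) = (219)(26.4 − 13.7) = 2781 J.
W_net = -1384 + 2781 = 1397 J (the clockwise enclosed area).

W_net ≈ 1400 J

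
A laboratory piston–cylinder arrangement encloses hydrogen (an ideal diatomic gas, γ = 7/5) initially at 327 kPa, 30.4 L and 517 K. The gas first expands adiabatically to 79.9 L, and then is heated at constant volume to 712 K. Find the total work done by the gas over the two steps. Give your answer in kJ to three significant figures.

Step 1 (adiabatic): W = (P₁V₁ − P₂V₂)/(γ−1) = (9941 − 6754)/0.4 = 7967 J.
Step 2 (isochoric): W = 0 (constant volume).
W_total = 7967 + 0 = 7967 J.

W_total ≈ 7.97 kJ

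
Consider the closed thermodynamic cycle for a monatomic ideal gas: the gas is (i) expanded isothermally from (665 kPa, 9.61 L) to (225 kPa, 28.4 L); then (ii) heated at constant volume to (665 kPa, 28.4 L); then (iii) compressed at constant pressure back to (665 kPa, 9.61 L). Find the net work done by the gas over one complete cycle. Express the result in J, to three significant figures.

Leg (i): W = PᵢVᵢ ln(V_f/Vᵢ) = (6391) ln(28.4/9.61) = 6925 J.
Leg (ii): W = 0.
Leg (iii): W = PΔV = (665)(9.61 − 28.4) = -12495 J.
W_net = 6925 − 12495 = -5571 J.

W_net ≈ -5570 J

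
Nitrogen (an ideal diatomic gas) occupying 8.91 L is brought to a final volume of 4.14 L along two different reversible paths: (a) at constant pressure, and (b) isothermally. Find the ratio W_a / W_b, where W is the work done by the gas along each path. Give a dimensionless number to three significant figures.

Path (a) isobaric: W = P₁(V₂ − V₁) → W_a/(P₁V₁) = -0.5354.
Path (b) isothermal: W = P₁V₁ ln(V₂/V₁) → W_b/(P₁V₁) = -0.7665.
W_a / W_b = -0.5354 / -0.7665 = 0.6985.

W_a / W_b ≈ 0.698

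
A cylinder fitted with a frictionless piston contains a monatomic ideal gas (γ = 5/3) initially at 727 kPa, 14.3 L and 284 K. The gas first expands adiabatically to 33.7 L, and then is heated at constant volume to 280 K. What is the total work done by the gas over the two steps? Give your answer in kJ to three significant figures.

Step 1 (adiabatic): W = (P₁V₁ − P₂V₂)/(γ−1) = (10396 − 5870)/0.667 = 6788 J.
Step 2 (isochoric): W = 0 (constant volume).
W_total = 6788 + 0 = 6788 J.

W_total ≈ 6.79 kJ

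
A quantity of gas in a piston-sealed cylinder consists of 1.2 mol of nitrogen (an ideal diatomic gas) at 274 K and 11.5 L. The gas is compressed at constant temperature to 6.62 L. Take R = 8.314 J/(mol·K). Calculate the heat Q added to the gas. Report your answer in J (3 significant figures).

Q ≈ -1510 J

Isothermal ⇒ ΔU = 0, so Q = W = nRT ln(V₂/V₁).
Q = (1.2)(8.314)(274) ln(6.62/11.5) = 2734 × -0.5523 = -1510 J.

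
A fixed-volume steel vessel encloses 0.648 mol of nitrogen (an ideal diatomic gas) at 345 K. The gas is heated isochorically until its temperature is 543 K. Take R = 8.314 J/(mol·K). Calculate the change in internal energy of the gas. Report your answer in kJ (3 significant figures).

ΔU ≈ 2.67 kJ

Constant volume ⇒ W = 0, so Q = ΔU = nCᵥΔT with Cᵥ = 5R/2 = 20.79 J/(mol·K).
ΔU = (0.648)(20.79)(543 − 345) = 2667 J.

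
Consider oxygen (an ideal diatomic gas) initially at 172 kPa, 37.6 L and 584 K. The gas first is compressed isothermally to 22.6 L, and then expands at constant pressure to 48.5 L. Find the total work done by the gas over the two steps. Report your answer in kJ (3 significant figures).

W_total ≈ 4.12 kJ

Step 1 (isothermal): W = P₁V₁ ln(V₂/V₁) = (6467) ln(22.6/37.6) = -3292 J.
After step 1: P = 286.2 kPa, V = 22.6 L, T = 584 K.
Step 2 (isobaric): W = PΔV = (286.2 kPa)(48.5 − 22.6 L) = 7412 J.
W_total = -3292 + 7412 = 4119 J.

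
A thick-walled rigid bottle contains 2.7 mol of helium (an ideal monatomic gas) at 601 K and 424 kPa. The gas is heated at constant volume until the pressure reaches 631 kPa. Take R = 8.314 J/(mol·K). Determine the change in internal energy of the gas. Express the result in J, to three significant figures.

ΔU ≈ 9880 J

Constant volume ⇒ W = 0, so Q = ΔU = nCᵥΔT with Cᵥ = 3R/2 = 12.47 J/(mol·K).
At constant V, T₂/T₁ = P₂/P₁ ⇒ ΔT = T₁(P₂/P₁ − 1) = 601·(631/424 − 1) = 293.4 K.
ΔU = (2.7)(12.47)(293.4) = 9880 J.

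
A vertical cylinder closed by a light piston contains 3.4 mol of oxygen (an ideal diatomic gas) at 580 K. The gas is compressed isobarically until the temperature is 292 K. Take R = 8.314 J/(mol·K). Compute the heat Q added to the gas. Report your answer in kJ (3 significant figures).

Q ≈ -28.5 kJ

Isobaric: W = nRΔT = (3.4)(8.314)(-288) = -8141 J.
ΔU = nCᵥΔT with Cᵥ = 5R/2: ΔU = (3.4)(20.79)(-288) = -20353 J.
Q = ΔU + W = -20353 − 8141 = -28494 J.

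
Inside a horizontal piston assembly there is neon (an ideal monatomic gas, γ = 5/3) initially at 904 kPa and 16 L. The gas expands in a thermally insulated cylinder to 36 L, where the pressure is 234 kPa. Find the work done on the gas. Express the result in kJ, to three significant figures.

W ≈ -9.06 kJ

Adiabatic: W = (P₁V₁ − P₂V₂)/(γ − 1) with γ = 5/3.
P₁V₁ = 14464 J, P₂V₂ = 8424 J.
W = (14464 − 8424) / 0.6667 = 9060 J.
Work on gas = −W_by = -9060 J.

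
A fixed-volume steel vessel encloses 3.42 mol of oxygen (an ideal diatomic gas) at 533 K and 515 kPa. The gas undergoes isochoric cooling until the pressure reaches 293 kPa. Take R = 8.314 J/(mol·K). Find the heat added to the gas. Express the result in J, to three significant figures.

Q ≈ -16300 J

Constant volume ⇒ W = 0, so Q = ΔU = nCᵥΔT with Cᵥ = 5R/2 = 20.79 J/(mol·K).
At constant V, T₂/T₁ = P₂/P₁ ⇒ ΔT = T₁(P₂/P₁ − 1) = 533·(293/515 − 1) = -229.8 K.
ΔU = (3.42)(20.79)(-229.8) = -16332 J.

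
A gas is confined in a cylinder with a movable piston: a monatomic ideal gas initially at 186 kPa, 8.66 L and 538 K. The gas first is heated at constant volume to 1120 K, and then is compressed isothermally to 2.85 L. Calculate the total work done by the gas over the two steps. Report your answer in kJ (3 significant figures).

Step 1 (isochoric): W = 0 (constant volume).
After step 1: P = 387.2 kPa (V unchanged).
Step 2 (isothermal): W = P₁V₁ ln(V₂/V₁) = (3353) ln(2.85/8.66) = -3727 J.
W_total = 0 − 3727 = -3727 J.

W_total ≈ -3.73 kJ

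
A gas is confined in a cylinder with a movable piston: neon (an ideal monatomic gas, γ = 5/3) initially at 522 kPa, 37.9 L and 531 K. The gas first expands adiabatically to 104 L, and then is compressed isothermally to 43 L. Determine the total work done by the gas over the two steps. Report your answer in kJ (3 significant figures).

Step 1 (adiabatic): W = (P₁V₁ − P₂V₂)/(γ−1) = (19784 − 10094)/0.667 = 14535 J.
After step 1: P = 97.05 kPa, V = 104 L, T = 270.9 K.
Step 2 (isothermal): W = P₁V₁ ln(V₂/V₁) = (10094) ln(43/104) = -8915 J.
W_total = 14535 − 8915 = 5621 J.

W_total ≈ 5.62 kJ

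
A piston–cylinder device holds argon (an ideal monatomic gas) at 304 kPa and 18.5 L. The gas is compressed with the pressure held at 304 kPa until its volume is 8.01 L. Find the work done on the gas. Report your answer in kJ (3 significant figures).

Isobaric: W = P ΔV.
W = (304 kPa)(8.01 − 18.5 L) = (304)(-10.49) = -3189 J.
Work on gas = −W_by = 3189 J.

W ≈ 3.19 kJ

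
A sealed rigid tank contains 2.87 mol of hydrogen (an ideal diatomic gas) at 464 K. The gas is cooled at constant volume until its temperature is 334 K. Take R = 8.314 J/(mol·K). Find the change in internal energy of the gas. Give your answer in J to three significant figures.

Constant volume ⇒ W = 0, so Q = ΔU = nCᵥΔT with Cᵥ = 5R/2 = 20.79 J/(mol·K).
ΔU = (2.87)(20.79)(334 − 464) = -7755 J.

ΔU ≈ -7750 J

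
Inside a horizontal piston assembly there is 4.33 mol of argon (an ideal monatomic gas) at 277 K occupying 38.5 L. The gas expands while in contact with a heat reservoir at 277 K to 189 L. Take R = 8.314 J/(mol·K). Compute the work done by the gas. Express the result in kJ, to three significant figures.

W ≈ 15.9 kJ

Isothermal: W = nRT ln(V₂/V₁).
W = (4.33)(8.314)(277) × ln(189/38.5)
  = 9972 × 1.591
W_by_gas = 15866 J.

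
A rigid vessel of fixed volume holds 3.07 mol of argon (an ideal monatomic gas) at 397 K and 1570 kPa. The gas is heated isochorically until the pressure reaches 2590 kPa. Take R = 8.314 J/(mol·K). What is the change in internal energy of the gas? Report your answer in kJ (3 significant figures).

ΔU ≈ 9.87 kJ

Constant volume ⇒ W = 0, so Q = ΔU = nCᵥΔT with Cᵥ = 3R/2 = 12.47 J/(mol·K).
At constant V, T₂/T₁ = P₂/P₁ ⇒ ΔT = T₁(P₂/P₁ − 1) = 397·(2590/1570 − 1) = 257.9 K.
ΔU = (3.07)(12.47)(257.9) = 9875 J.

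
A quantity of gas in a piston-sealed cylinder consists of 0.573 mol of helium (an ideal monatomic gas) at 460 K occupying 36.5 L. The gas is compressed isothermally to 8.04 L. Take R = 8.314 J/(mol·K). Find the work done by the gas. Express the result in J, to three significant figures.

W ≈ -3320 J

Isothermal: W = nRT ln(V₂/V₁).
W = (0.573)(8.314)(460) × ln(8.04/36.5)
  = 2191 × -1.513
W_by_gas = -3315 J.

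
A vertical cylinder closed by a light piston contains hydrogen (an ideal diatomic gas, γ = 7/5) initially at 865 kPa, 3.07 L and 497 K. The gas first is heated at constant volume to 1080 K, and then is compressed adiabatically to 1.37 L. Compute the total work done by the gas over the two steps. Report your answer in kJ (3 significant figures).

Step 1 (isochoric): W = 0 (constant volume).
After step 1: P = 1880 kPa (V unchanged).
Step 2 (adiabatic): W = (P₁V₁ − P₂V₂)/(γ−1) = (5771 − 7969)/0.4 = -5495 J.
W_total = 0 − 5495 = -5495 J.

W_total ≈ -5.50 kJ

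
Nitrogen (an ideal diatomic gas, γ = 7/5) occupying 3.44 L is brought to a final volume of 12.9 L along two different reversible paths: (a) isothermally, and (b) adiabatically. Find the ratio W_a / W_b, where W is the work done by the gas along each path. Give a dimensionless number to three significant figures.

W_a / W_b ≈ 1.29

Path (a) isothermal: W = P₁V₁ ln(V₂/V₁) → W_a/(P₁V₁) = 1.322.
Path (b) adiabatic: W = P₁V₁(1 − (V₁/V₂)^(γ−1))/(γ−1) → W_b/(P₁V₁) = 1.027.
W_a / W_b = 1.322 / 1.027 = 1.288.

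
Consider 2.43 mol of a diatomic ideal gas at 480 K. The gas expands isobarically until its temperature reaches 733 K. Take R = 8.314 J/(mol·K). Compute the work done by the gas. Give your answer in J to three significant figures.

W ≈ 5110 J

Isobaric: W = P ΔV = nR ΔT.
W = (2.43)(8.314)(733 − 480) = 5111 J.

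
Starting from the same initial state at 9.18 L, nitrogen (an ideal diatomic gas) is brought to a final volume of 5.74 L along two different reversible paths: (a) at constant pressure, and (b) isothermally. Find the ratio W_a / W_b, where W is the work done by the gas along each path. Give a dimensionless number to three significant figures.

Path (a) isobaric: W = P₁(V₂ − V₁) → W_a/(P₁V₁) = -0.3747.
Path (b) isothermal: W = P₁V₁ ln(V₂/V₁) → W_b/(P₁V₁) = -0.4696.
W_a / W_b = -0.3747 / -0.4696 = 0.798.

W_a / W_b ≈ 0.798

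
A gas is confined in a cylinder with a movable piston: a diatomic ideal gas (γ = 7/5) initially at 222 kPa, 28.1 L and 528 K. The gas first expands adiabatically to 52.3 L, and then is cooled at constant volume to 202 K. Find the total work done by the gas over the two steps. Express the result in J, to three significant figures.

Step 1 (adiabatic): W = (P₁V₁ − P₂V₂)/(γ−1) = (6238 − 4866)/0.4 = 3431 J.
Step 2 (isochoric): W = 0 (constant volume).
W_total = 3431 + 0 = 3431 J.

W_total ≈ 3430 J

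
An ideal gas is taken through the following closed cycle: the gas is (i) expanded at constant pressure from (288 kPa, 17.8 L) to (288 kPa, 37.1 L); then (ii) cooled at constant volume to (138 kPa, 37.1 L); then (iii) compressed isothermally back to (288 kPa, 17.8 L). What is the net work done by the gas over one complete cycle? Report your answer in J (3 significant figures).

W_net ≈ 1800 J

Leg (i): W = PΔV = (288)(37.1 − 17.8) = 5558 J.
Leg (ii): W = 0.
Leg (iii): W = PᵢVᵢ ln(V_f/Vᵢ) = (5120) ln(17.8/37.1) = -3760 J.
W_net = 5558 − 3760 = 1798 J.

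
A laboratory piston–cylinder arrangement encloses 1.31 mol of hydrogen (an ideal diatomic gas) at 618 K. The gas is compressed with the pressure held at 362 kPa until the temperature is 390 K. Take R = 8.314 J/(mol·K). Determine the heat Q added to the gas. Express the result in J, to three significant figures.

Isobaric: W = nRΔT = (1.31)(8.314)(-228) = -2483 J.
ΔU = nCᵥΔT with Cᵥ = 5R/2: ΔU = (1.31)(20.79)(-228) = -6208 J.
Q = ΔU + W = -6208 − 2483 = -8691 J.

Q ≈ -8690 J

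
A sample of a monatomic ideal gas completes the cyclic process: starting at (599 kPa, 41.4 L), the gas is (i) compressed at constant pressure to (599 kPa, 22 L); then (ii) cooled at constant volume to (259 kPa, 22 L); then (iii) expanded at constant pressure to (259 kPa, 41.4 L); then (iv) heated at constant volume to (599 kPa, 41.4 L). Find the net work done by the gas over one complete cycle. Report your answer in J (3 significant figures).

Constant-volume legs do no work.
W(i) = (599)(22 − 41.4) = -11621 J; W(iii) = (259)(41.4 − 22) = 5025 J.
W_net = -11621 + 5025 = -6596 J (the counter-clockwise enclosed area).

W_net ≈ -6600 J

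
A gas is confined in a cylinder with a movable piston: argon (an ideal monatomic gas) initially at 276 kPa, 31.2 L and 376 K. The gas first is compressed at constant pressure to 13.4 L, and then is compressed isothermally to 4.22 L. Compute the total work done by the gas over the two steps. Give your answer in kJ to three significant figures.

Step 1 (isobaric): W = PΔV = (276 kPa)(13.4 − 31.2 L) = -4913 J.
After step 1: P = 276 kPa, V = 13.4 L, T = 161.5 K.
Step 2 (isothermal): W = P₁V₁ ln(V₂/V₁) = (3698) ln(4.22/13.4) = -4273 J.
W_total = -4913 − 4273 = -9186 J.

W_total ≈ -9.19 kJ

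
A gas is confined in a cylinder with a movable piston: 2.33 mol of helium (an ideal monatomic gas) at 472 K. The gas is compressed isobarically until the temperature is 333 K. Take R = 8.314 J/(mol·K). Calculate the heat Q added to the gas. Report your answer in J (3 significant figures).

Q ≈ -6730 J

Isobaric: W = nRΔT = (2.33)(8.314)(-139) = -2693 J.
ΔU = nCᵥΔT with Cᵥ = 3R/2: ΔU = (2.33)(12.47)(-139) = -4039 J.
Q = ΔU + W = -4039 − 2693 = -6732 J.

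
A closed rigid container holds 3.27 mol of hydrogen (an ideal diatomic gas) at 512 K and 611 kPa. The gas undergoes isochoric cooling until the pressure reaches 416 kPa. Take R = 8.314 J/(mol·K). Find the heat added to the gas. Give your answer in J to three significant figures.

Q ≈ -11100 J

Constant volume ⇒ W = 0, so Q = ΔU = nCᵥΔT with Cᵥ = 5R/2 = 20.79 J/(mol·K).
At constant V, T₂/T₁ = P₂/P₁ ⇒ ΔT = T₁(P₂/P₁ − 1) = 512·(416/611 − 1) = -163.4 K.
ΔU = (3.27)(20.79)(-163.4) = -11106 J.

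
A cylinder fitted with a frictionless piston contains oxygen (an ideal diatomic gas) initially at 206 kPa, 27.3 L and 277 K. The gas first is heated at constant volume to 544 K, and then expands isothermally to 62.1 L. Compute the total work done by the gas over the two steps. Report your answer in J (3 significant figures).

W_total ≈ 9080 J

Step 1 (isochoric): W = 0 (constant volume).
After step 1: P = 404.6 kPa (V unchanged).
Step 2 (isothermal): W = P₁V₁ ln(V₂/V₁) = (11045) ln(62.1/27.3) = 9077 J.
W_total = 0 + 9077 = 9077 J.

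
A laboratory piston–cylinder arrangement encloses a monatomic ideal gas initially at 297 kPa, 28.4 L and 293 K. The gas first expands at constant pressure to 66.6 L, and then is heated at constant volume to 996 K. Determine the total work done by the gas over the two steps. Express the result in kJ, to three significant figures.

W_total ≈ 11.3 kJ

Step 1 (isobaric): W = PΔV = (297 kPa)(66.6 − 28.4 L) = 11345 J.
Step 2 (isochoric): W = 0 (constant volume).
W_total = 11345 + 0 = 11345 J.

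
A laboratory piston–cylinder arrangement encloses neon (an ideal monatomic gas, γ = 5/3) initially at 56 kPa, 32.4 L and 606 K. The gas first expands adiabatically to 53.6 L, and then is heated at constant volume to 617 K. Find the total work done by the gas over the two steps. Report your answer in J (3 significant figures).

Step 1 (adiabatic): W = (P₁V₁ − P₂V₂)/(γ−1) = (1814 − 1297)/0.667 = 775.9 J.
Step 2 (isochoric): W = 0 (constant volume).
W_total = 775.9 + 0 = 775.9 J.

W_total ≈ 776 J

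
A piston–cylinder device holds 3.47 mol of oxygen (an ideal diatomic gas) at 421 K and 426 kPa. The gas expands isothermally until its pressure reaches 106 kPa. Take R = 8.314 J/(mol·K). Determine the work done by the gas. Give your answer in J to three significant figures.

Isothermal process: W = nRT ln(V₂/V₁) = nRT ln(P₁/P₂).
W = (3.47)(8.314)(421) × ln(426/106)
  = 12146 × ln(4.019) = 12146 × 1.391
W_by_gas = 16895 J.

W ≈ 16900 J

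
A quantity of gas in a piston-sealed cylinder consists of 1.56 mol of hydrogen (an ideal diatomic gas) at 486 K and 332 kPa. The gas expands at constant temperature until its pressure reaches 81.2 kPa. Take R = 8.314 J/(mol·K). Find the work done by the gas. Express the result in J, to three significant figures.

W ≈ 8880 J

Isothermal process: W = nRT ln(V₂/V₁) = nRT ln(P₁/P₂).
W = (1.56)(8.314)(486) × ln(332/81.2)
  = 6303 × ln(4.089) = 6303 × 1.408
W_by_gas = 8876 J.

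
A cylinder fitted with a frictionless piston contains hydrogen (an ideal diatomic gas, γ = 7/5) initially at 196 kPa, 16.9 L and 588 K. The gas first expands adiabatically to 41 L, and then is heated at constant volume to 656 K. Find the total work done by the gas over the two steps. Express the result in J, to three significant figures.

Step 1 (adiabatic): W = (P₁V₁ − P₂V₂)/(γ−1) = (3312 − 2324)/0.4 = 2472 J.
Step 2 (isochoric): W = 0 (constant volume).
W_total = 2472 + 0 = 2472 J.

W_total ≈ 2470 J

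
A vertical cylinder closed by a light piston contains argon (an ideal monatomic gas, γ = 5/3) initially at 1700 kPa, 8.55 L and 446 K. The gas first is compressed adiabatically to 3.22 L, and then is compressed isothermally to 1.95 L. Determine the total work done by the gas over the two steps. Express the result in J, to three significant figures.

Step 1 (adiabatic): W = (P₁V₁ − P₂V₂)/(γ−1) = (14535 − 27871)/0.667 = -20004 J.
After step 1: P = 8656 kPa, V = 3.22 L, T = 855.2 K.
Step 2 (isothermal): W = P₁V₁ ln(V₂/V₁) = (27871) ln(1.95/3.22) = -13979 J.
W_total = -20004 − 13979 = -33983 J.

W_total ≈ -34000 J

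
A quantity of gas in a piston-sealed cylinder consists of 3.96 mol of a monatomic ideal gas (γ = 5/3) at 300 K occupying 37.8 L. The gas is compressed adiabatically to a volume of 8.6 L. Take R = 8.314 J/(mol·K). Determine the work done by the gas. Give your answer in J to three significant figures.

Adiabatic: TV^(γ−1) = const with γ = 5/3.
T₂ = T₁ (V₁/V₂)^(γ−1) = 300 × (37.8/8.6)^0.667 = 300 × 2.683 = 805 K.
W_by = nCᵥ(T₁ − T₂) = (3.96)(12.47)(300 − 805) = -24938 J.

W ≈ -24900 J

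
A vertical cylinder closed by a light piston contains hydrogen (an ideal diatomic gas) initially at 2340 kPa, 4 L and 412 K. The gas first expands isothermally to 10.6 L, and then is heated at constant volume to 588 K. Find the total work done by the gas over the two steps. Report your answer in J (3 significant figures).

Step 1 (isothermal): W = P₁V₁ ln(V₂/V₁) = (9360) ln(10.6/4) = 9122 J.
Step 2 (isochoric): W = 0 (constant volume).
W_total = 9122 + 0 = 9122 J.

W_total ≈ 9120 J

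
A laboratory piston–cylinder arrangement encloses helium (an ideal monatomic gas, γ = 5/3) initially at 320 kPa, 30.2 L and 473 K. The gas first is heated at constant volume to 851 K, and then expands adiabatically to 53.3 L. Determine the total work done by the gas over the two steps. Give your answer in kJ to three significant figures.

Step 1 (isochoric): W = 0 (constant volume).
After step 1: P = 575.7 kPa (V unchanged).
Step 2 (adiabatic): W = (P₁V₁ − P₂V₂)/(γ−1) = (17387 − 11905)/0.667 = 8222 J.
W_total = 0 + 8222 = 8222 J.

W_total ≈ 8.22 kJ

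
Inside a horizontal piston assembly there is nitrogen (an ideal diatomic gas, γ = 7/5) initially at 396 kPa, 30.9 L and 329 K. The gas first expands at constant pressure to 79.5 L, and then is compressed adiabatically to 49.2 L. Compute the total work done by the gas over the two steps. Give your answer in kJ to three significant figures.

W_total ≈ 2.59 kJ

Step 1 (isobaric): W = PΔV = (396 kPa)(79.5 − 30.9 L) = 19246 J.
After step 1: P = 396 kPa, V = 79.5 L, T = 846.5 K.
Step 2 (adiabatic): W = (P₁V₁ − P₂V₂)/(γ−1) = (31482 − 38144)/0.4 = -16654 J.
W_total = 19246 − 16654 = 2591 J.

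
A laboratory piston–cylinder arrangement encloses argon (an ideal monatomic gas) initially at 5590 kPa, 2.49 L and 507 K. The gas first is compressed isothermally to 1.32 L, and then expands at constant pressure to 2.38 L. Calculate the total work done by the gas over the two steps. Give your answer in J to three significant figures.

Step 1 (isothermal): W = P₁V₁ ln(V₂/V₁) = (13919) ln(1.32/2.49) = -8834 J.
After step 1: P = 10545 kPa, V = 1.32 L, T = 507 K.
Step 2 (isobaric): W = PΔV = (10545 kPa)(2.38 − 1.32 L) = 11177 J.
W_total = -8834 + 11177 = 2344 J.

W_total ≈ 2340 J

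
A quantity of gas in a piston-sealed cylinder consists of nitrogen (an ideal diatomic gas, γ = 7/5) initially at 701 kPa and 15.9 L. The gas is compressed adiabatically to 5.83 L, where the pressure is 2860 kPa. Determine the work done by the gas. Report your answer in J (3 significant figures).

W ≈ -13800 J

Adiabatic: W = (P₁V₁ − P₂V₂)/(γ − 1) with γ = 7/5.
P₁V₁ = 11146 J, P₂V₂ = 16674 J.
W = (11146 − 16674) / 0.4 = -13820 J.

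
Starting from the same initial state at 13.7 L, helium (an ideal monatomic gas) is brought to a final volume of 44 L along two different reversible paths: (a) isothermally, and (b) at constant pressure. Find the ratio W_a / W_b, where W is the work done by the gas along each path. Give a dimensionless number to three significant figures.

W_a / W_b ≈ 0.528

Path (a) isothermal: W = P₁V₁ ln(V₂/V₁) → W_a/(P₁V₁) = 1.167.
Path (b) isobaric: W = P₁(V₂ − V₁) → W_b/(P₁V₁) = 2.212.
W_a / W_b = 1.167 / 2.212 = 0.5276.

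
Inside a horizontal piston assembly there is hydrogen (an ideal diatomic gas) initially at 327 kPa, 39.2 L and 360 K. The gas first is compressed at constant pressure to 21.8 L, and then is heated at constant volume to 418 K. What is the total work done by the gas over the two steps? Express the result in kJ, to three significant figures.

W_total ≈ -5.69 kJ

Step 1 (isobaric): W = PΔV = (327 kPa)(21.8 − 39.2 L) = -5690 J.
Step 2 (isochoric): W = 0 (constant volume).
W_total = -5690 + 0 = -5690 J.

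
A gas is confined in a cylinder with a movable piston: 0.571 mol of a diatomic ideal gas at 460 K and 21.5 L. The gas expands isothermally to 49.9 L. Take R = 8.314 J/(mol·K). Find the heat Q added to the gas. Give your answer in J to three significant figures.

Isothermal ⇒ ΔU = 0, so Q = W = nRT ln(V₂/V₁).
Q = (0.571)(8.314)(460) ln(49.9/21.5) = 2184 × 0.842 = 1839 J.

Q ≈ 1840 J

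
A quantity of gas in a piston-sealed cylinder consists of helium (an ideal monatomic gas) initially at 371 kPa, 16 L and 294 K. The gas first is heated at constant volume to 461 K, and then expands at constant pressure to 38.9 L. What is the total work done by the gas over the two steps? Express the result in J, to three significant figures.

Step 1 (isochoric): W = 0 (constant volume).
After step 1: P = 581.7 kPa (V unchanged).
Step 2 (isobaric): W = PΔV = (581.7 kPa)(38.9 − 16 L) = 13322 J.
W_total = 0 + 13322 = 13322 J.

W_total ≈ 13300 J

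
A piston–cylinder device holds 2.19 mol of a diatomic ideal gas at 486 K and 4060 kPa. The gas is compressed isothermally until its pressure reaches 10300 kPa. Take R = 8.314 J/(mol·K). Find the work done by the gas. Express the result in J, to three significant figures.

Isothermal process: W = nRT ln(V₂/V₁) = nRT ln(P₁/P₂).
W = (2.19)(8.314)(486) × ln(4060/10300)
  = 8849 × ln(0.3942) = 8849 × -0.931
W_by_gas = -8238 J.

W ≈ -8240 J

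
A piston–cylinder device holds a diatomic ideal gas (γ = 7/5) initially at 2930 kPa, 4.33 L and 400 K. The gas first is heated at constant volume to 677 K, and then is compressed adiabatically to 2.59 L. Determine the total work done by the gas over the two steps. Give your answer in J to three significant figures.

W_total ≈ -12300 J

Step 1 (isochoric): W = 0 (constant volume).
After step 1: P = 4959 kPa (V unchanged).
Step 2 (adiabatic): W = (P₁V₁ − P₂V₂)/(γ−1) = (21473 − 26373)/0.4 = -12251 J.
W_total = 0 − 12251 = -12251 J.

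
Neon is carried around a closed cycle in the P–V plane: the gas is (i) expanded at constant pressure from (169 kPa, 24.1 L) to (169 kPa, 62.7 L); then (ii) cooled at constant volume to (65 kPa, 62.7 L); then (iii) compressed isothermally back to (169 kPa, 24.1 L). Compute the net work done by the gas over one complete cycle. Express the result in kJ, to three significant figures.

Leg (i): W = PΔV = (169)(62.7 − 24.1) = 6523 J.
Leg (ii): W = 0.
Leg (iii): W = PᵢVᵢ ln(V_f/Vᵢ) = (4076) ln(24.1/62.7) = -3897 J.
W_net = 6523 − 3897 = 2627 J.

W_net ≈ 2.63 kJ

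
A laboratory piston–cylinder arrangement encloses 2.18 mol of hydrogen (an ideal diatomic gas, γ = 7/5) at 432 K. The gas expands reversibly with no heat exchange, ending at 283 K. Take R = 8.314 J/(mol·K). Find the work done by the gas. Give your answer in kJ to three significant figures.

W ≈ 6.75 kJ

Adiabatic ⇒ Q = 0, so W_by = −ΔU = nCᵥ(T₁ − T₂).
Cᵥ = 5R/2 = 20.79 J/(mol·K).
W = (2.18)(20.79)(432 − 283) = 6751 J.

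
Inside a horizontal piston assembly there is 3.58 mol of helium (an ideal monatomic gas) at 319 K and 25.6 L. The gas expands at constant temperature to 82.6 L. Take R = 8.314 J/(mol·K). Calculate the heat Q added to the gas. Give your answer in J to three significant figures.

Q ≈ 11100 J

Isothermal ⇒ ΔU = 0, so Q = W = nRT ln(V₂/V₁).
Q = (3.58)(8.314)(319) ln(82.6/25.6) = 9495 × 1.171 = 11122 J.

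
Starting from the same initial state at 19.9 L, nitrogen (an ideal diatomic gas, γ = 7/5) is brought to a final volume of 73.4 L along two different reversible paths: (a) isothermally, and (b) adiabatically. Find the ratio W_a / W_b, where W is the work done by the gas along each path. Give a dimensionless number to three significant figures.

Path (a) isothermal: W = P₁V₁ ln(V₂/V₁) → W_a/(P₁V₁) = 1.305.
Path (b) adiabatic: W = P₁V₁(1 − (V₁/V₂)^(γ−1))/(γ−1) → W_b/(P₁V₁) = 1.017.
W_a / W_b = 1.305 / 1.017 = 1.284.

W_a / W_b ≈ 1.28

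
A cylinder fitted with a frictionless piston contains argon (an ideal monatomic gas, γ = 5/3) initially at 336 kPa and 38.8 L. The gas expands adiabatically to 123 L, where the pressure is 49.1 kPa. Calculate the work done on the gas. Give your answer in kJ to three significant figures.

Adiabatic: W = (P₁V₁ − P₂V₂)/(γ − 1) with γ = 5/3.
P₁V₁ = 13037 J, P₂V₂ = 6039 J.
W = (13037 − 6039) / 0.6667 = 10496 J.
Work on gas = −W_by = -10496 J.

W ≈ -10.5 kJ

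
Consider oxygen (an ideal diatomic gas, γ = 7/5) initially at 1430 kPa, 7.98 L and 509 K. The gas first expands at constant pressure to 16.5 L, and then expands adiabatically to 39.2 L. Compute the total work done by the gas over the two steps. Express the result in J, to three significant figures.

W_total ≈ 29400 J

Step 1 (isobaric): W = PΔV = (1430 kPa)(16.5 − 7.98 L) = 12184 J.
After step 1: P = 1430 kPa, V = 16.5 L, T = 1052 K.
Step 2 (adiabatic): W = (P₁V₁ − P₂V₂)/(γ−1) = (23595 − 16692)/0.4 = 17258 J.
W_total = 12184 + 17258 = 29442 J.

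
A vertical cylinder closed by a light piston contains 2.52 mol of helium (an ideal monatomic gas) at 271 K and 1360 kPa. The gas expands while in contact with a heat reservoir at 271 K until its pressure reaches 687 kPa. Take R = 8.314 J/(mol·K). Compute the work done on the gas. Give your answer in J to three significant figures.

W ≈ -3880 J

Isothermal process: W = nRT ln(V₂/V₁) = nRT ln(P₁/P₂).
W = (2.52)(8.314)(271) × ln(1360/687)
  = 5678 × ln(1.98) = 5678 × 0.6829
W_by_gas = 3877 J; work on gas = −W_by = -3877 J.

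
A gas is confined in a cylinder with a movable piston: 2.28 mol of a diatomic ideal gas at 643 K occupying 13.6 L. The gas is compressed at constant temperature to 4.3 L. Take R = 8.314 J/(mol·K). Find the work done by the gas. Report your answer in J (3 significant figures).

Isothermal: W = nRT ln(V₂/V₁).
W = (2.28)(8.314)(643) × ln(4.3/13.6)
  = 12189 × -1.151
W_by_gas = -14035 J.

W ≈ -14000 J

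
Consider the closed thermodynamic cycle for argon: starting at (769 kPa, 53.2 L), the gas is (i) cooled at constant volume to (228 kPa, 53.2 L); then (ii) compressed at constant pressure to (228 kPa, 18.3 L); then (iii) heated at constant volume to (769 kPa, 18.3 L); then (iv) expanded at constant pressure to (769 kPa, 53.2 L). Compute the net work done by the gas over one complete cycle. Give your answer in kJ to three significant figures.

W_net ≈ 18.9 kJ

Constant-volume legs do no work.
W(ii) = (228)(18.3 − 53.2) = -7957 J; W(iv) = (769)(53.2 − 18.3) = 26838 J.
W_net = -7957 + 26838 = 18881 J (the clockwise enclosed area).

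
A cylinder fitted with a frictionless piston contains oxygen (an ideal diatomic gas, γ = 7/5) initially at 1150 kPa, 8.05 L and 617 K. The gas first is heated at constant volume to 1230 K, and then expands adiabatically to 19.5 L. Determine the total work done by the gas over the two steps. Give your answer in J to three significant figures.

W_total ≈ 13800 J

Step 1 (isochoric): W = 0 (constant volume).
After step 1: P = 2293 kPa (V unchanged).
Step 2 (adiabatic): W = (P₁V₁ − P₂V₂)/(γ−1) = (18455 − 12954)/0.4 = 13751 J.
W_total = 0 + 13751 = 13751 J.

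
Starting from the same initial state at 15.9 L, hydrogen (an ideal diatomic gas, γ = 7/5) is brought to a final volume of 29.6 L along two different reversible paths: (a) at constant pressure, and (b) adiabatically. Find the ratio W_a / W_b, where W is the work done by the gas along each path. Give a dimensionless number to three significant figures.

W_a / W_b ≈ 1.57

Path (a) isobaric: W = P₁(V₂ − V₁) → W_a/(P₁V₁) = 0.8616.
Path (b) adiabatic: W = P₁V₁(1 − (V₁/V₂)^(γ−1))/(γ−1) → W_b/(P₁V₁) = 0.5502.
W_a / W_b = 0.8616 / 0.5502 = 1.566.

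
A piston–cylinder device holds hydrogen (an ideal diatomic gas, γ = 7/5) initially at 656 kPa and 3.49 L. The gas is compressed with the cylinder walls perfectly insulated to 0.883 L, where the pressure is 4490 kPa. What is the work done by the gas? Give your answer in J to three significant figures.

Adiabatic: W = (P₁V₁ − P₂V₂)/(γ − 1) with γ = 7/5.
P₁V₁ = 2289 J, P₂V₂ = 3965 J.
W = (2289 − 3965) / 0.4 = -4188 J.

W ≈ -4190 J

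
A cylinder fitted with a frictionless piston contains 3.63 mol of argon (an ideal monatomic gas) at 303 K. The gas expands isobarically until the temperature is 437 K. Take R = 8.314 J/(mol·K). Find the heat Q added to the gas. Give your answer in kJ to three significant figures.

Isobaric: W = nRΔT = (3.63)(8.314)(134) = 4044 J.
ΔU = nCᵥΔT with Cᵥ = 3R/2: ΔU = (3.63)(12.47)(134) = 6066 J.
Q = ΔU + W = 6066 + 4044 = 10110 J.

Q ≈ 10.1 kJ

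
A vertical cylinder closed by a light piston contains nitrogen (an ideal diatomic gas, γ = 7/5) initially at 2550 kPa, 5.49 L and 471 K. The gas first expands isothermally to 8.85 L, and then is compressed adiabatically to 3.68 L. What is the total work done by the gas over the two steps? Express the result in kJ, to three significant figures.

Step 1 (isothermal): W = P₁V₁ ln(V₂/V₁) = (14000) ln(8.85/5.49) = 6685 J.
After step 1: P = 1582 kPa, V = 8.85 L, T = 471 K.
Step 2 (adiabatic): W = (P₁V₁ − P₂V₂)/(γ−1) = (14000 − 19886)/0.4 = -14717 J.
W_total = 6685 − 14717 = -8032 J.

W_total ≈ -8.03 kJ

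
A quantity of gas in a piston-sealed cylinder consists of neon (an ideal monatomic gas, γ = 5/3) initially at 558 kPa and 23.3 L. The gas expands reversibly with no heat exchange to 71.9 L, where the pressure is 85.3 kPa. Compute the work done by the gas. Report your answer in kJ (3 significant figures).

Adiabatic: W = (P₁V₁ − P₂V₂)/(γ − 1) with γ = 5/3.
P₁V₁ = 13001 J, P₂V₂ = 6133 J.
W = (13001 − 6133) / 0.6667 = 10302 J.

W ≈ 10.3 kJ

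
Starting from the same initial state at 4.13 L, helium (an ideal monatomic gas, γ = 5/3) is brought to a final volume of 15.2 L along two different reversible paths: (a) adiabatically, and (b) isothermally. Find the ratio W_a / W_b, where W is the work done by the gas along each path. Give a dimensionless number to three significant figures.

Path (a) adiabatic: W = P₁V₁(1 − (V₁/V₂)^(γ−1))/(γ−1) → W_a/(P₁V₁) = 0.8707.
Path (b) isothermal: W = P₁V₁ ln(V₂/V₁) → W_b/(P₁V₁) = 1.303.
W_a / W_b = 0.8707 / 1.303 = 0.6682.

W_a / W_b ≈ 0.668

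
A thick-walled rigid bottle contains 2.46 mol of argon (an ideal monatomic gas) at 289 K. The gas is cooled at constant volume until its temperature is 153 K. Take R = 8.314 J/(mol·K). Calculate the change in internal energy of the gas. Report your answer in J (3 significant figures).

Constant volume ⇒ W = 0, so Q = ΔU = nCᵥΔT with Cᵥ = 3R/2 = 12.47 J/(mol·K).
ΔU = (2.46)(12.47)(153 − 289) = -4172 J.

ΔU ≈ -4170 J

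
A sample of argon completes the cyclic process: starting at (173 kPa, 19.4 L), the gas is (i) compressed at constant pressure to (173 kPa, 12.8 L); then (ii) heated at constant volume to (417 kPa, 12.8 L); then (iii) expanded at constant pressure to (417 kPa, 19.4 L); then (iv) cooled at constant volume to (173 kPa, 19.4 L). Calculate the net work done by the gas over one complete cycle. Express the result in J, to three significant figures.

W_net ≈ 1610 J

Constant-volume legs do no work.
W(i) = (173)(12.8 − 19.4) = -1142 J; W(iii) = (417)(19.4 − 12.8) = 2752 J.
W_net = -1142 + 2752 = 1610 J (the clockwise enclosed area).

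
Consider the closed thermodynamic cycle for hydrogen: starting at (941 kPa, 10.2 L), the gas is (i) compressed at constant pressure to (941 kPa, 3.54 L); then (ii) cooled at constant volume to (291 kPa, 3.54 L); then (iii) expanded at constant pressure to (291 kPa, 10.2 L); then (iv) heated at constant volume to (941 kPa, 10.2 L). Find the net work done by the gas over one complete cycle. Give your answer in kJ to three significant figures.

Constant-volume legs do no work.
W(i) = (941)(3.54 − 10.2) = -6267 J; W(iii) = (291)(10.2 − 3.54) = 1938 J.
W_net = -6267 + 1938 = -4329 J (the counter-clockwise enclosed area).

W_net ≈ -4.33 kJ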